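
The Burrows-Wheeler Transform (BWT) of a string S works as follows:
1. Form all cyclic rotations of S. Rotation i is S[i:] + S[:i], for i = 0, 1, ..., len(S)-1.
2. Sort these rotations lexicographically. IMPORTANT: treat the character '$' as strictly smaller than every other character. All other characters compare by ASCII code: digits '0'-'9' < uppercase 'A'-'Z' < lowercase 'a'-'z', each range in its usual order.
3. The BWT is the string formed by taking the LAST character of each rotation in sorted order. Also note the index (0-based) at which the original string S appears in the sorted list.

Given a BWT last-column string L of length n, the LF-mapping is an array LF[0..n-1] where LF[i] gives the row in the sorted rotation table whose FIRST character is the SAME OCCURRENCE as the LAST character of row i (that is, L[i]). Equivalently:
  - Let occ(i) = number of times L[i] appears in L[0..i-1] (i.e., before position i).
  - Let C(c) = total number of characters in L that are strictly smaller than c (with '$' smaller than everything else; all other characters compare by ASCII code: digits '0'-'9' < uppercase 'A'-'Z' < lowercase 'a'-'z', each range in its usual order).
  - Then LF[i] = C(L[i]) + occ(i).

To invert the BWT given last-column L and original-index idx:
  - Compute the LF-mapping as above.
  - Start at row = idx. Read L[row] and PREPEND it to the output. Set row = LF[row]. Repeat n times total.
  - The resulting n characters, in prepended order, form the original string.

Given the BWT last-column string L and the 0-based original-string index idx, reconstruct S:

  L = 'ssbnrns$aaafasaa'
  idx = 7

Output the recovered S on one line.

Answer: bananasassafras$

Derivation:
LF mapping: 12 13 7 9 11 10 14 0 1 2 3 8 4 15 5 6
Walk LF starting at row 7, prepending L[row]:
  step 1: row=7, L[7]='$', prepend. Next row=LF[7]=0
  step 2: row=0, L[0]='s', prepend. Next row=LF[0]=12
  step 3: row=12, L[12]='a', prepend. Next row=LF[12]=4
  step 4: row=4, L[4]='r', prepend. Next row=LF[4]=11
  step 5: row=11, L[11]='f', prepend. Next row=LF[11]=8
  step 6: row=8, L[8]='a', prepend. Next row=LF[8]=1
  step 7: row=1, L[1]='s', prepend. Next row=LF[1]=13
  step 8: row=13, L[13]='s', prepend. Next row=LF[13]=15
  step 9: row=15, L[15]='a', prepend. Next row=LF[15]=6
  step 10: row=6, L[6]='s', prepend. Next row=LF[6]=14
  step 11: row=14, L[14]='a', prepend. Next row=LF[14]=5
  step 12: row=5, L[5]='n', prepend. Next row=LF[5]=10
  step 13: row=10, L[10]='a', prepend. Next row=LF[10]=3
  step 14: row=3, L[3]='n', prepend. Next row=LF[3]=9
  step 15: row=9, L[9]='a', prepend. Next row=LF[9]=2
  step 16: row=2, L[2]='b', prepend. Next row=LF[2]=7
Reversed output: bananasassafras$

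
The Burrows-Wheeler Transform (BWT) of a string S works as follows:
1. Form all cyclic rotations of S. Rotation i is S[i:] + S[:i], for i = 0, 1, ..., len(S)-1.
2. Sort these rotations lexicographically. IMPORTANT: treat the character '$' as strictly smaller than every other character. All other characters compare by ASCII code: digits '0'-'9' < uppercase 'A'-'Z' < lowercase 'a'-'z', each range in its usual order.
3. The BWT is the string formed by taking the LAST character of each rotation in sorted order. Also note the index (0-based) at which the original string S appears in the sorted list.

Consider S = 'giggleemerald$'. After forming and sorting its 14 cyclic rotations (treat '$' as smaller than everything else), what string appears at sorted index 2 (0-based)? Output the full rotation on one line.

All 14 rotations (rotation i = S[i:]+S[:i]):
  rot[0] = giggleemerald$
  rot[1] = iggleemerald$g
  rot[2] = ggleemerald$gi
  rot[3] = gleemerald$gig
  rot[4] = leemerald$gigg
  rot[5] = eemerald$giggl
  rot[6] = emerald$giggle
  rot[7] = merald$gigglee
  rot[8] = erald$giggleem
  rot[9] = rald$giggleeme
  rot[10] = ald$giggleemer
  rot[11] = ld$giggleemera
  rot[12] = d$giggleemeral
  rot[13] = $giggleemerald
Sorted (with $ < everything):
  sorted[0] = $giggleemerald
  sorted[1] = ald$giggleemer
  sorted[2] = d$giggleemeral
  sorted[3] = eemerald$giggl
  sorted[4] = emerald$giggle
  sorted[5] = erald$giggleem
  sorted[6] = ggleemerald$gi
  sorted[7] = giggleemerald$
  sorted[8] = gleemerald$gig
  sorted[9] = iggleemerald$g
  sorted[10] = ld$giggleemera
  sorted[11] = leemerald$gigg
  sorted[12] = merald$gigglee
  sorted[13] = rald$giggleeme
sorted[2] = d$giggleemeral

Answer: d$giggleemeral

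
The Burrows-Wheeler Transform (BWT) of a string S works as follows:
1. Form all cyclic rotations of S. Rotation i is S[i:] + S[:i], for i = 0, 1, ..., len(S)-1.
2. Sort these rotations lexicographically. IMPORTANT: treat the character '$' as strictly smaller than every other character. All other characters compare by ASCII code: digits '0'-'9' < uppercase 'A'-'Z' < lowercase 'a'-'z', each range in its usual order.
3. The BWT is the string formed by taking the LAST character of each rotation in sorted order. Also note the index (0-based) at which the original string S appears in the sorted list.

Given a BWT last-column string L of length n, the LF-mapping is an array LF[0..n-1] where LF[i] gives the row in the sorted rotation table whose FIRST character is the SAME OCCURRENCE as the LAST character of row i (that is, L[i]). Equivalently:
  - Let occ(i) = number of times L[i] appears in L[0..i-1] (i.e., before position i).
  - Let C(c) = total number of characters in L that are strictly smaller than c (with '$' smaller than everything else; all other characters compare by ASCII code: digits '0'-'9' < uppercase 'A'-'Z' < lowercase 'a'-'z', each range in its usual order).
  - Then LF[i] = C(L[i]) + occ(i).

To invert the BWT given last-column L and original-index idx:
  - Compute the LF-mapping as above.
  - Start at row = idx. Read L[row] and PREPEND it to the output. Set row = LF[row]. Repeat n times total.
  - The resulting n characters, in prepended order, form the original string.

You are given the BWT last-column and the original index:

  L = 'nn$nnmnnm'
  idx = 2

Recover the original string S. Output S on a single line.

LF mapping: 3 4 0 5 6 1 7 8 2
Walk LF starting at row 2, prepending L[row]:
  step 1: row=2, L[2]='$', prepend. Next row=LF[2]=0
  step 2: row=0, L[0]='n', prepend. Next row=LF[0]=3
  step 3: row=3, L[3]='n', prepend. Next row=LF[3]=5
  step 4: row=5, L[5]='m', prepend. Next row=LF[5]=1
  step 5: row=1, L[1]='n', prepend. Next row=LF[1]=4
  step 6: row=4, L[4]='n', prepend. Next row=LF[4]=6
  step 7: row=6, L[6]='n', prepend. Next row=LF[6]=7
  step 8: row=7, L[7]='n', prepend. Next row=LF[7]=8
  step 9: row=8, L[8]='m', prepend. Next row=LF[8]=2
Reversed output: mnnnnmnn$

Answer: mnnnnmnn$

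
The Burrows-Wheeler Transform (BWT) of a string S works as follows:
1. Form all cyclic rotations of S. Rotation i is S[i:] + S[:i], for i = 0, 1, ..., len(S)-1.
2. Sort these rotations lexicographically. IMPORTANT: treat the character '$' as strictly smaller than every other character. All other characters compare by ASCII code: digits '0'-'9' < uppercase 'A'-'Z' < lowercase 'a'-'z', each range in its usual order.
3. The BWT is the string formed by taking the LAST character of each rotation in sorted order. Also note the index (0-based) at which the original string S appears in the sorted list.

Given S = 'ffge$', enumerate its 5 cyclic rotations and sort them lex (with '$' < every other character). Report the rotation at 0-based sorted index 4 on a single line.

Answer: ge$ff

Derivation:
All 5 rotations (rotation i = S[i:]+S[:i]):
  rot[0] = ffge$
  rot[1] = fge$f
  rot[2] = ge$ff
  rot[3] = e$ffg
  rot[4] = $ffge
Sorted (with $ < everything):
  sorted[0] = $ffge
  sorted[1] = e$ffg
  sorted[2] = ffge$
  sorted[3] = fge$f
  sorted[4] = ge$ff
sorted[4] = ge$ff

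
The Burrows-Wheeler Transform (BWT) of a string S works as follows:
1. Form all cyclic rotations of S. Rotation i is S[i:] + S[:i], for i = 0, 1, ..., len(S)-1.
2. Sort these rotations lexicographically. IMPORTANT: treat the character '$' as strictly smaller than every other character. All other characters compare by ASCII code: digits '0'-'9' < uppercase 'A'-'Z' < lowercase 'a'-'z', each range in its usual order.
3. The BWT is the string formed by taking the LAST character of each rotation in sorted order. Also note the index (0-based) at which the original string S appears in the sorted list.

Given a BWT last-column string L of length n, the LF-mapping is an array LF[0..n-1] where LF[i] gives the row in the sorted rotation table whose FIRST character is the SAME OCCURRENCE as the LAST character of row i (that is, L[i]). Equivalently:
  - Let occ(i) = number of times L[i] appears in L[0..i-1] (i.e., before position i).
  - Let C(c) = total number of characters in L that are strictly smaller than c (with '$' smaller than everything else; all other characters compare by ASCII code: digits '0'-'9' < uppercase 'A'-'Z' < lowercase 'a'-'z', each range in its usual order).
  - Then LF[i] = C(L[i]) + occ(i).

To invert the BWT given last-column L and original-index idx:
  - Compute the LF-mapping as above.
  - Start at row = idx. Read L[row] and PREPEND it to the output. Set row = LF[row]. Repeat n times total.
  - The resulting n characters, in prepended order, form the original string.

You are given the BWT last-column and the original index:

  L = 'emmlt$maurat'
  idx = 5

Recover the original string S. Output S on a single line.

LF mapping: 3 5 6 4 9 0 7 1 11 8 2 10
Walk LF starting at row 5, prepending L[row]:
  step 1: row=5, L[5]='$', prepend. Next row=LF[5]=0
  step 2: row=0, L[0]='e', prepend. Next row=LF[0]=3
  step 3: row=3, L[3]='l', prepend. Next row=LF[3]=4
  step 4: row=4, L[4]='t', prepend. Next row=LF[4]=9
  step 5: row=9, L[9]='r', prepend. Next row=LF[9]=8
  step 6: row=8, L[8]='u', prepend. Next row=LF[8]=11
  step 7: row=11, L[11]='t', prepend. Next row=LF[11]=10
  step 8: row=10, L[10]='a', prepend. Next row=LF[10]=2
  step 9: row=2, L[2]='m', prepend. Next row=LF[2]=6
  step 10: row=6, L[6]='m', prepend. Next row=LF[6]=7
  step 11: row=7, L[7]='a', prepend. Next row=LF[7]=1
  step 12: row=1, L[1]='m', prepend. Next row=LF[1]=5
Reversed output: mammaturtle$

Answer: mammaturtle$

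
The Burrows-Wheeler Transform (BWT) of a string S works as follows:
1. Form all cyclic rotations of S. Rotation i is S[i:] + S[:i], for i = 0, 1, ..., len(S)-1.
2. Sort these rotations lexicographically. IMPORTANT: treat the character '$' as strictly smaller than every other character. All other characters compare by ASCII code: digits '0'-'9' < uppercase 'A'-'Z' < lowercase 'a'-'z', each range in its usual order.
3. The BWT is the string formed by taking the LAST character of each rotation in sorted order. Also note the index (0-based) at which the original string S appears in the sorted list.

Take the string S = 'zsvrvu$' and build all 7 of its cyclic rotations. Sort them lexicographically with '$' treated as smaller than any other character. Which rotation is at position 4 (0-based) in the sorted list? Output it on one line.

Answer: vrvu$zs

Derivation:
All 7 rotations (rotation i = S[i:]+S[:i]):
  rot[0] = zsvrvu$
  rot[1] = svrvu$z
  rot[2] = vrvu$zs
  rot[3] = rvu$zsv
  rot[4] = vu$zsvr
  rot[5] = u$zsvrv
  rot[6] = $zsvrvu
Sorted (with $ < everything):
  sorted[0] = $zsvrvu
  sorted[1] = rvu$zsv
  sorted[2] = svrvu$z
  sorted[3] = u$zsvrv
  sorted[4] = vrvu$zs
  sorted[5] = vu$zsvr
  sorted[6] = zsvrvu$
sorted[4] = vrvu$zs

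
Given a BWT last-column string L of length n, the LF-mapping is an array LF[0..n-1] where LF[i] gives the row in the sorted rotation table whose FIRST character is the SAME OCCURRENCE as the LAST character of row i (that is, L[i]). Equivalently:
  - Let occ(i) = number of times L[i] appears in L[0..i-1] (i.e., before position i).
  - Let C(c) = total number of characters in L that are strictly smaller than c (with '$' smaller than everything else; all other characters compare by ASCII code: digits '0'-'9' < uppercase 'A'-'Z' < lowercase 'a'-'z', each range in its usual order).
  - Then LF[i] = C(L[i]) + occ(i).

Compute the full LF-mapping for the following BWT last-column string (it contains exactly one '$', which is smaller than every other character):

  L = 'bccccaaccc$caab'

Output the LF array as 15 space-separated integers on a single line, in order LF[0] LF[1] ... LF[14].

Char counts: '$':1, 'a':4, 'b':2, 'c':8
C (first-col start): C('$')=0, C('a')=1, C('b')=5, C('c')=7
L[0]='b': occ=0, LF[0]=C('b')+0=5+0=5
L[1]='c': occ=0, LF[1]=C('c')+0=7+0=7
L[2]='c': occ=1, LF[2]=C('c')+1=7+1=8
L[3]='c': occ=2, LF[3]=C('c')+2=7+2=9
L[4]='c': occ=3, LF[4]=C('c')+3=7+3=10
L[5]='a': occ=0, LF[5]=C('a')+0=1+0=1
L[6]='a': occ=1, LF[6]=C('a')+1=1+1=2
L[7]='c': occ=4, LF[7]=C('c')+4=7+4=11
L[8]='c': occ=5, LF[8]=C('c')+5=7+5=12
L[9]='c': occ=6, LF[9]=C('c')+6=7+6=13
L[10]='$': occ=0, LF[10]=C('$')+0=0+0=0
L[11]='c': occ=7, LF[11]=C('c')+7=7+7=14
L[12]='a': occ=2, LF[12]=C('a')+2=1+2=3
L[13]='a': occ=3, LF[13]=C('a')+3=1+3=4
L[14]='b': occ=1, LF[14]=C('b')+1=5+1=6

Answer: 5 7 8 9 10 1 2 11 12 13 0 14 3 4 6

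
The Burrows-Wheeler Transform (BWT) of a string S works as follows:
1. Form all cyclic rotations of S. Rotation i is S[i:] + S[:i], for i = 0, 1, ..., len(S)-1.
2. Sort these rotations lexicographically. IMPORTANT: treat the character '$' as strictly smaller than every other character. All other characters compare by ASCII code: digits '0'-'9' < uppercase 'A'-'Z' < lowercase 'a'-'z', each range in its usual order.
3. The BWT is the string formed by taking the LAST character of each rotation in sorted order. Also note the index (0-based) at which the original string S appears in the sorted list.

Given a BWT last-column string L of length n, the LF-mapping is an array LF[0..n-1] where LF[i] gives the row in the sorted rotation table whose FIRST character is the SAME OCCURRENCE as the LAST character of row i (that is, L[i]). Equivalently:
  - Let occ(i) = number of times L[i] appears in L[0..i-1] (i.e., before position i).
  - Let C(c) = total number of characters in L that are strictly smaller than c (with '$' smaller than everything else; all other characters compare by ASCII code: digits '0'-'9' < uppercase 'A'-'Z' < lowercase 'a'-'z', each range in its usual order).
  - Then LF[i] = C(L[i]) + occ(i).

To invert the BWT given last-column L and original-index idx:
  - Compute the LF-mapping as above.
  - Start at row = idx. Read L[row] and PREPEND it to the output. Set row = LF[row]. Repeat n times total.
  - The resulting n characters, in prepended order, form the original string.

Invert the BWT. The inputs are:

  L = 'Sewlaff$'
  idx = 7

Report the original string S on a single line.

Answer: waffleS$

Derivation:
LF mapping: 1 3 7 6 2 4 5 0
Walk LF starting at row 7, prepending L[row]:
  step 1: row=7, L[7]='$', prepend. Next row=LF[7]=0
  step 2: row=0, L[0]='S', prepend. Next row=LF[0]=1
  step 3: row=1, L[1]='e', prepend. Next row=LF[1]=3
  step 4: row=3, L[3]='l', prepend. Next row=LF[3]=6
  step 5: row=6, L[6]='f', prepend. Next row=LF[6]=5
  step 6: row=5, L[5]='f', prepend. Next row=LF[5]=4
  step 7: row=4, L[4]='a', prepend. Next row=LF[4]=2
  step 8: row=2, L[2]='w', prepend. Next row=LF[2]=7
Reversed output: waffleS$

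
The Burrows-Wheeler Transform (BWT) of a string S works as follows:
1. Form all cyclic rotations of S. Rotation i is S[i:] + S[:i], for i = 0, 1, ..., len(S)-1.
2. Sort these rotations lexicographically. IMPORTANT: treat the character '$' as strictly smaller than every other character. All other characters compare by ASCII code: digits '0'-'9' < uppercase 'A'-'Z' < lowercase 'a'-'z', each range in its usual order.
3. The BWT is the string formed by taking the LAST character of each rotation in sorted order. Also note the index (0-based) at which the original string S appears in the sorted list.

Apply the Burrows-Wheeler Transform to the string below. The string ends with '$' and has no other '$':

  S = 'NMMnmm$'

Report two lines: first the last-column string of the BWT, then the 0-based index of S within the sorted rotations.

Answer: mNM$mnM
3

Derivation:
All 7 rotations (rotation i = S[i:]+S[:i]):
  rot[0] = NMMnmm$
  rot[1] = MMnmm$N
  rot[2] = Mnmm$NM
  rot[3] = nmm$NMM
  rot[4] = mm$NMMn
  rot[5] = m$NMMnm
  rot[6] = $NMMnmm
Sorted (with $ < everything):
  sorted[0] = $NMMnmm  (last char: 'm')
  sorted[1] = MMnmm$N  (last char: 'N')
  sorted[2] = Mnmm$NM  (last char: 'M')
  sorted[3] = NMMnmm$  (last char: '$')
  sorted[4] = m$NMMnm  (last char: 'm')
  sorted[5] = mm$NMMn  (last char: 'n')
  sorted[6] = nmm$NMM  (last char: 'M')
Last column: mNM$mnM
Original string S is at sorted index 3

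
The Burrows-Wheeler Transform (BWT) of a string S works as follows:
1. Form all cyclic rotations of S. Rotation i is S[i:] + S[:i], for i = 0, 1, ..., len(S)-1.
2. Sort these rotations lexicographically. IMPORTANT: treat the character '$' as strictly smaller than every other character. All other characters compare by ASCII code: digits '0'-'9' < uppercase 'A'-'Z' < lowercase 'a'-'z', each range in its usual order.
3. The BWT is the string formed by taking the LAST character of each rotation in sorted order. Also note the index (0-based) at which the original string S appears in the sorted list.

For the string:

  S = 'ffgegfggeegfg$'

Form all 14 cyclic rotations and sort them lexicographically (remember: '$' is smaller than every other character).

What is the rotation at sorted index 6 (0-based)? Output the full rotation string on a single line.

Answer: fgegfggeegfg$f

Derivation:
All 14 rotations (rotation i = S[i:]+S[:i]):
  rot[0] = ffgegfggeegfg$
  rot[1] = fgegfggeegfg$f
  rot[2] = gegfggeegfg$ff
  rot[3] = egfggeegfg$ffg
  rot[4] = gfggeegfg$ffge
  rot[5] = fggeegfg$ffgeg
  rot[6] = ggeegfg$ffgegf
  rot[7] = geegfg$ffgegfg
  rot[8] = eegfg$ffgegfgg
  rot[9] = egfg$ffgegfgge
  rot[10] = gfg$ffgegfggee
  rot[11] = fg$ffgegfggeeg
  rot[12] = g$ffgegfggeegf
  rot[13] = $ffgegfggeegfg
Sorted (with $ < everything):
  sorted[0] = $ffgegfggeegfg
  sorted[1] = eegfg$ffgegfgg
  sorted[2] = egfg$ffgegfgge
  sorted[3] = egfggeegfg$ffg
  sorted[4] = ffgegfggeegfg$
  sorted[5] = fg$ffgegfggeeg
  sorted[6] = fgegfggeegfg$f
  sorted[7] = fggeegfg$ffgeg
  sorted[8] = g$ffgegfggeegf
  sorted[9] = geegfg$ffgegfg
  sorted[10] = gegfggeegfg$ff
  sorted[11] = gfg$ffgegfggee
  sorted[12] = gfggeegfg$ffge
  sorted[13] = ggeegfg$ffgegf
sorted[6] = fgegfggeegfg$f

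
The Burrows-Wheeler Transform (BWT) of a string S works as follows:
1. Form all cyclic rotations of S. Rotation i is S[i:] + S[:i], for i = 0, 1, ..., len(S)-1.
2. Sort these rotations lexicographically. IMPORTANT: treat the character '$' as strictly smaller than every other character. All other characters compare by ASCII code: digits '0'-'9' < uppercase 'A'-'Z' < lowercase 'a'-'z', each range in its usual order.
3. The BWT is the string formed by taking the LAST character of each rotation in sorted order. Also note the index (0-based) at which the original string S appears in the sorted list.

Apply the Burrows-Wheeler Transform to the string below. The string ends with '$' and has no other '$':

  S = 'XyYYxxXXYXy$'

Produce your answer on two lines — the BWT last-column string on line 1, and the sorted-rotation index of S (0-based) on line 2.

All 12 rotations (rotation i = S[i:]+S[:i]):
  rot[0] = XyYYxxXXYXy$
  rot[1] = yYYxxXXYXy$X
  rot[2] = YYxxXXYXy$Xy
  rot[3] = YxxXXYXy$XyY
  rot[4] = xxXXYXy$XyYY
  rot[5] = xXXYXy$XyYYx
  rot[6] = XXYXy$XyYYxx
  rot[7] = XYXy$XyYYxxX
  rot[8] = YXy$XyYYxxXX
  rot[9] = Xy$XyYYxxXXY
  rot[10] = y$XyYYxxXXYX
  rot[11] = $XyYYxxXXYXy
Sorted (with $ < everything):
  sorted[0] = $XyYYxxXXYXy  (last char: 'y')
  sorted[1] = XXYXy$XyYYxx  (last char: 'x')
  sorted[2] = XYXy$XyYYxxX  (last char: 'X')
  sorted[3] = Xy$XyYYxxXXY  (last char: 'Y')
  sorted[4] = XyYYxxXXYXy$  (last char: '$')
  sorted[5] = YXy$XyYYxxXX  (last char: 'X')
  sorted[6] = YYxxXXYXy$Xy  (last char: 'y')
  sorted[7] = YxxXXYXy$XyY  (last char: 'Y')
  sorted[8] = xXXYXy$XyYYx  (last char: 'x')
  sorted[9] = xxXXYXy$XyYY  (last char: 'Y')
  sorted[10] = y$XyYYxxXXYX  (last char: 'X')
  sorted[11] = yYYxxXXYXy$X  (last char: 'X')
Last column: yxXY$XyYxYXX
Original string S is at sorted index 4

Answer: yxXY$XyYxYXX
4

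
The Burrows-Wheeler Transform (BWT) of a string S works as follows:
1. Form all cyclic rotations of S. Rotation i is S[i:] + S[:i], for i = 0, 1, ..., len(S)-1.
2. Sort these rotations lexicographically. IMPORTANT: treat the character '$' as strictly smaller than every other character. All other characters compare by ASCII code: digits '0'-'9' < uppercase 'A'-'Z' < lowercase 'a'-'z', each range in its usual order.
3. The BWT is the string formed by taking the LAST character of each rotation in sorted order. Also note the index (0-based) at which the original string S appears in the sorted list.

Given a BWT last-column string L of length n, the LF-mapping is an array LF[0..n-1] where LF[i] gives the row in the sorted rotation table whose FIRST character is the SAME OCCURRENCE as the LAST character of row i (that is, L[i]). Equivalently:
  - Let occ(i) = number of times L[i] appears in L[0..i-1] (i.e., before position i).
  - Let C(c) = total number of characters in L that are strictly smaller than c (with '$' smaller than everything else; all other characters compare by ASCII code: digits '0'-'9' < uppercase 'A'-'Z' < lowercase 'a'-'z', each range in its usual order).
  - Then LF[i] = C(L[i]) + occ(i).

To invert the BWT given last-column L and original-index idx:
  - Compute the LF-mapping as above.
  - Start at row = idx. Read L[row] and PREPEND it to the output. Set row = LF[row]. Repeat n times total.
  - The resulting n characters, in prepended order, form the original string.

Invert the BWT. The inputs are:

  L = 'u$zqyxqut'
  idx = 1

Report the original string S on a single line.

LF mapping: 4 0 8 1 7 6 2 5 3
Walk LF starting at row 1, prepending L[row]:
  step 1: row=1, L[1]='$', prepend. Next row=LF[1]=0
  step 2: row=0, L[0]='u', prepend. Next row=LF[0]=4
  step 3: row=4, L[4]='y', prepend. Next row=LF[4]=7
  step 4: row=7, L[7]='u', prepend. Next row=LF[7]=5
  step 5: row=5, L[5]='x', prepend. Next row=LF[5]=6
  step 6: row=6, L[6]='q', prepend. Next row=LF[6]=2
  step 7: row=2, L[2]='z', prepend. Next row=LF[2]=8
  step 8: row=8, L[8]='t', prepend. Next row=LF[8]=3
  step 9: row=3, L[3]='q', prepend. Next row=LF[3]=1
Reversed output: qtzqxuyu$

Answer: qtzqxuyu$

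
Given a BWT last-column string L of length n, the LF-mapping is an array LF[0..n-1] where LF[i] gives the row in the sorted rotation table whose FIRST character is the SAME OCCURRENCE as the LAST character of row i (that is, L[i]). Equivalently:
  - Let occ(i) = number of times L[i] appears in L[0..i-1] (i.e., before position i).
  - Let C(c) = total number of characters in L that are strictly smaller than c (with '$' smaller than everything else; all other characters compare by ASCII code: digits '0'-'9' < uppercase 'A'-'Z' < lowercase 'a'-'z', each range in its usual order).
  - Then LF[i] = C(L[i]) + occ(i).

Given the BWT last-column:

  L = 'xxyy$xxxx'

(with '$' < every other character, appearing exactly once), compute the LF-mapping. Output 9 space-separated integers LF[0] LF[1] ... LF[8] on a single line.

Char counts: '$':1, 'x':6, 'y':2
C (first-col start): C('$')=0, C('x')=1, C('y')=7
L[0]='x': occ=0, LF[0]=C('x')+0=1+0=1
L[1]='x': occ=1, LF[1]=C('x')+1=1+1=2
L[2]='y': occ=0, LF[2]=C('y')+0=7+0=7
L[3]='y': occ=1, LF[3]=C('y')+1=7+1=8
L[4]='$': occ=0, LF[4]=C('$')+0=0+0=0
L[5]='x': occ=2, LF[5]=C('x')+2=1+2=3
L[6]='x': occ=3, LF[6]=C('x')+3=1+3=4
L[7]='x': occ=4, LF[7]=C('x')+4=1+4=5
L[8]='x': occ=5, LF[8]=C('x')+5=1+5=6

Answer: 1 2 7 8 0 3 4 5 6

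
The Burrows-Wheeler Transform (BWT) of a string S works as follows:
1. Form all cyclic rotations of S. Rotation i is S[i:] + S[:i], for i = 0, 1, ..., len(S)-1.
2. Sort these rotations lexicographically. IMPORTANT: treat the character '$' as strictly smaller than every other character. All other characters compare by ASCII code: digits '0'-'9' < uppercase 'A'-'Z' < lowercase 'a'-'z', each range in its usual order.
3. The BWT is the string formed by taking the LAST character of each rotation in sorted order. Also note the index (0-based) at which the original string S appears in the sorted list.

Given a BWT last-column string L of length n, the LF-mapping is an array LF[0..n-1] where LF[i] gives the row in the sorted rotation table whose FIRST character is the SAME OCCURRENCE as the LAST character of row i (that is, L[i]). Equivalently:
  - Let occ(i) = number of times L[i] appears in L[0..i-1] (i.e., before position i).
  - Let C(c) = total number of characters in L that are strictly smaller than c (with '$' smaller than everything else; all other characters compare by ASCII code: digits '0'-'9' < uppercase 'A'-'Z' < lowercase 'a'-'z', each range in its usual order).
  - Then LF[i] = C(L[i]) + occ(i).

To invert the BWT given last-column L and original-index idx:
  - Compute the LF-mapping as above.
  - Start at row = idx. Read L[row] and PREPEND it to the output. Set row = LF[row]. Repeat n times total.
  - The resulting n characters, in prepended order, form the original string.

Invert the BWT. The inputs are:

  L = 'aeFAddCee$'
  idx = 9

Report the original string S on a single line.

LF mapping: 4 7 3 1 5 6 2 8 9 0
Walk LF starting at row 9, prepending L[row]:
  step 1: row=9, L[9]='$', prepend. Next row=LF[9]=0
  step 2: row=0, L[0]='a', prepend. Next row=LF[0]=4
  step 3: row=4, L[4]='d', prepend. Next row=LF[4]=5
  step 4: row=5, L[5]='d', prepend. Next row=LF[5]=6
  step 5: row=6, L[6]='C', prepend. Next row=LF[6]=2
  step 6: row=2, L[2]='F', prepend. Next row=LF[2]=3
  step 7: row=3, L[3]='A', prepend. Next row=LF[3]=1
  step 8: row=1, L[1]='e', prepend. Next row=LF[1]=7
  step 9: row=7, L[7]='e', prepend. Next row=LF[7]=8
  step 10: row=8, L[8]='e', prepend. Next row=LF[8]=9
Reversed output: eeeAFCdda$

Answer: eeeAFCdda$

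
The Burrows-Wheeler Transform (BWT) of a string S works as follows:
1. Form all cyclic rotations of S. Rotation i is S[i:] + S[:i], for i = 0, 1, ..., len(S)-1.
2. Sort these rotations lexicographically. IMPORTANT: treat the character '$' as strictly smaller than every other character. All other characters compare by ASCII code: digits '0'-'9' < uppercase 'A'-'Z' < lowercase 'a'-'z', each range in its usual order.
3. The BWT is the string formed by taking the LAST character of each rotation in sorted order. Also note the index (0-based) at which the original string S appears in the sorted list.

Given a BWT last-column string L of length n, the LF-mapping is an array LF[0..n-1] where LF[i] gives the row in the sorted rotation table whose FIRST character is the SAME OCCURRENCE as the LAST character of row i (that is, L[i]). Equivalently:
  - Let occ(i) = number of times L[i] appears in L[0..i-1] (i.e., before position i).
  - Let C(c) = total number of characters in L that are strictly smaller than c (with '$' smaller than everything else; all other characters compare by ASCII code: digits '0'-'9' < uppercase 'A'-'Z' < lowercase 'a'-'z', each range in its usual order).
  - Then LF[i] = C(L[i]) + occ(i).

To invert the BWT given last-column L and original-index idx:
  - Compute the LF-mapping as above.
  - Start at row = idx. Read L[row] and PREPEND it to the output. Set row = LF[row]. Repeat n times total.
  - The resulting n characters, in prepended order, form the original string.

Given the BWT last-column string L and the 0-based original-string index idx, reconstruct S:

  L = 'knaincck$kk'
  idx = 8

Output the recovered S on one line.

Answer: knickknack$

Derivation:
LF mapping: 5 9 1 4 10 2 3 6 0 7 8
Walk LF starting at row 8, prepending L[row]:
  step 1: row=8, L[8]='$', prepend. Next row=LF[8]=0
  step 2: row=0, L[0]='k', prepend. Next row=LF[0]=5
  step 3: row=5, L[5]='c', prepend. Next row=LF[5]=2
  step 4: row=2, L[2]='a', prepend. Next row=LF[2]=1
  step 5: row=1, L[1]='n', prepend. Next row=LF[1]=9
  step 6: row=9, L[9]='k', prepend. Next row=LF[9]=7
  step 7: row=7, L[7]='k', prepend. Next row=LF[7]=6
  step 8: row=6, L[6]='c', prepend. Next row=LF[6]=3
  step 9: row=3, L[3]='i', prepend. Next row=LF[3]=4
  step 10: row=4, L[4]='n', prepend. Next row=LF[4]=10
  step 11: row=10, L[10]='k', prepend. Next row=LF[10]=8
Reversed output: knickknack$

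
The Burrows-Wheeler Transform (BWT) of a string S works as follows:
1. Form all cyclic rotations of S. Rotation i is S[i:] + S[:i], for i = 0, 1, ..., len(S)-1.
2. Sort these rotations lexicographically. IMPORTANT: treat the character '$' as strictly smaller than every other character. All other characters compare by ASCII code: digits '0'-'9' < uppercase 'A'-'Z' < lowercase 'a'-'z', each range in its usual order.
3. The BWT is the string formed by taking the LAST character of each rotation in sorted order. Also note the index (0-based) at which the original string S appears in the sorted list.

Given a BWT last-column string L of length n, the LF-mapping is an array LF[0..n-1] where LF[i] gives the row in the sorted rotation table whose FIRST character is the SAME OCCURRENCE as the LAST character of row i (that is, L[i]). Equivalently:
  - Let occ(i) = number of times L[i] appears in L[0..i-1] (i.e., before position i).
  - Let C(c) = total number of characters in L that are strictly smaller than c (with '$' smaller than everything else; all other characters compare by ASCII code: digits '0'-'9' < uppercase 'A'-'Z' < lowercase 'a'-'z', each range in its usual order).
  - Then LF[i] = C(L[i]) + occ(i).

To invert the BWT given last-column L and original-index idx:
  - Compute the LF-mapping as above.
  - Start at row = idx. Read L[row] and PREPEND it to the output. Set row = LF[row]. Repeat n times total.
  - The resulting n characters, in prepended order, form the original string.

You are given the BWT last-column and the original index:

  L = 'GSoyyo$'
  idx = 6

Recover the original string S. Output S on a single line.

LF mapping: 1 2 3 5 6 4 0
Walk LF starting at row 6, prepending L[row]:
  step 1: row=6, L[6]='$', prepend. Next row=LF[6]=0
  step 2: row=0, L[0]='G', prepend. Next row=LF[0]=1
  step 3: row=1, L[1]='S', prepend. Next row=LF[1]=2
  step 4: row=2, L[2]='o', prepend. Next row=LF[2]=3
  step 5: row=3, L[3]='y', prepend. Next row=LF[3]=5
  step 6: row=5, L[5]='o', prepend. Next row=LF[5]=4
  step 7: row=4, L[4]='y', prepend. Next row=LF[4]=6
Reversed output: yoyoSG$

Answer: yoyoSG$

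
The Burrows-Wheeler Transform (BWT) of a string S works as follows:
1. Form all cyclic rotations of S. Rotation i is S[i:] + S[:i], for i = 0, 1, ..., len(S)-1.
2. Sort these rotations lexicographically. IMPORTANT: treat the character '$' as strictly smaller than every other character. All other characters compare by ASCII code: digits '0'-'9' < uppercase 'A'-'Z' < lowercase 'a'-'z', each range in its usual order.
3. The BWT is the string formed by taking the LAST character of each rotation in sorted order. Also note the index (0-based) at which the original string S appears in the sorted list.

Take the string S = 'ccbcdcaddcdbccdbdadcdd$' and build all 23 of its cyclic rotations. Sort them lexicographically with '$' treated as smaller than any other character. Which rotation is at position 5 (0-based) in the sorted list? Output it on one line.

Answer: bdadcdd$ccbcdcaddcdbccd

Derivation:
All 23 rotations (rotation i = S[i:]+S[:i]):
  rot[0] = ccbcdcaddcdbccdbdadcdd$
  rot[1] = cbcdcaddcdbccdbdadcdd$c
  rot[2] = bcdcaddcdbccdbdadcdd$cc
  rot[3] = cdcaddcdbccdbdadcdd$ccb
  rot[4] = dcaddcdbccdbdadcdd$ccbc
  rot[5] = caddcdbccdbdadcdd$ccbcd
  rot[6] = addcdbccdbdadcdd$ccbcdc
  rot[7] = ddcdbccdbdadcdd$ccbcdca
  rot[8] = dcdbccdbdadcdd$ccbcdcad
  rot[9] = cdbccdbdadcdd$ccbcdcadd
  rot[10] = dbccdbdadcdd$ccbcdcaddc
  rot[11] = bccdbdadcdd$ccbcdcaddcd
  rot[12] = ccdbdadcdd$ccbcdcaddcdb
  rot[13] = cdbdadcdd$ccbcdcaddcdbc
  rot[14] = dbdadcdd$ccbcdcaddcdbcc
  rot[15] = bdadcdd$ccbcdcaddcdbccd
  rot[16] = dadcdd$ccbcdcaddcdbccdb
  rot[17] = adcdd$ccbcdcaddcdbccdbd
  rot[18] = dcdd$ccbcdcaddcdbccdbda
  rot[19] = cdd$ccbcdcaddcdbccdbdad
  rot[20] = dd$ccbcdcaddcdbccdbdadc
  rot[21] = d$ccbcdcaddcdbccdbdadcd
  rot[22] = $ccbcdcaddcdbccdbdadcdd
Sorted (with $ < everything):
  sorted[0] = $ccbcdcaddcdbccdbdadcdd
  sorted[1] = adcdd$ccbcdcaddcdbccdbd
  sorted[2] = addcdbccdbdadcdd$ccbcdc
  sorted[3] = bccdbdadcdd$ccbcdcaddcd
  sorted[4] = bcdcaddcdbccdbdadcdd$cc
  sorted[5] = bdadcdd$ccbcdcaddcdbccd
  sorted[6] = caddcdbccdbdadcdd$ccbcd
  sorted[7] = cbcdcaddcdbccdbdadcdd$c
  sorted[8] = ccbcdcaddcdbccdbdadcdd$
  sorted[9] = ccdbdadcdd$ccbcdcaddcdb
  sorted[10] = cdbccdbdadcdd$ccbcdcadd
  sorted[11] = cdbdadcdd$ccbcdcaddcdbc
  sorted[12] = cdcaddcdbccdbdadcdd$ccb
  sorted[13] = cdd$ccbcdcaddcdbccdbdad
  sorted[14] = d$ccbcdcaddcdbccdbdadcd
  sorted[15] = dadcdd$ccbcdcaddcdbccdb
  sorted[16] = dbccdbdadcdd$ccbcdcaddc
  sorted[17] = dbdadcdd$ccbcdcaddcdbcc
  sorted[18] = dcaddcdbccdbdadcdd$ccbc
  sorted[19] = dcdbccdbdadcdd$ccbcdcad
  sorted[20] = dcdd$ccbcdcaddcdbccdbda
  sorted[21] = dd$ccbcdcaddcdbccdbdadc
  sorted[22] = ddcdbccdbdadcdd$ccbcdca
sorted[5] = bdadcdd$ccbcdcaddcdbccd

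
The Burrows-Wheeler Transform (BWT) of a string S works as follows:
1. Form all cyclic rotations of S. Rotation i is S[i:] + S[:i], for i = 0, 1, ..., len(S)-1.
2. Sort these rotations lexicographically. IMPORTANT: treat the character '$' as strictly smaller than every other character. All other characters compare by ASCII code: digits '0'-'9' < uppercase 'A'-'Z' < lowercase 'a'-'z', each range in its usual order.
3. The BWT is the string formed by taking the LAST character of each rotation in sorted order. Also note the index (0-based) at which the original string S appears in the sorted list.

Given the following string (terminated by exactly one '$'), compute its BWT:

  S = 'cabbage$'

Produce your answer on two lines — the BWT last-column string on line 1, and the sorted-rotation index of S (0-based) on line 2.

Answer: ecbba$ga
5

Derivation:
All 8 rotations (rotation i = S[i:]+S[:i]):
  rot[0] = cabbage$
  rot[1] = abbage$c
  rot[2] = bbage$ca
  rot[3] = bage$cab
  rot[4] = age$cabb
  rot[5] = ge$cabba
  rot[6] = e$cabbag
  rot[7] = $cabbage
Sorted (with $ < everything):
  sorted[0] = $cabbage  (last char: 'e')
  sorted[1] = abbage$c  (last char: 'c')
  sorted[2] = age$cabb  (last char: 'b')
  sorted[3] = bage$cab  (last char: 'b')
  sorted[4] = bbage$ca  (last char: 'a')
  sorted[5] = cabbage$  (last char: '$')
  sorted[6] = e$cabbag  (last char: 'g')
  sorted[7] = ge$cabba  (last char: 'a')
Last column: ecbba$ga
Original string S is at sorted index 5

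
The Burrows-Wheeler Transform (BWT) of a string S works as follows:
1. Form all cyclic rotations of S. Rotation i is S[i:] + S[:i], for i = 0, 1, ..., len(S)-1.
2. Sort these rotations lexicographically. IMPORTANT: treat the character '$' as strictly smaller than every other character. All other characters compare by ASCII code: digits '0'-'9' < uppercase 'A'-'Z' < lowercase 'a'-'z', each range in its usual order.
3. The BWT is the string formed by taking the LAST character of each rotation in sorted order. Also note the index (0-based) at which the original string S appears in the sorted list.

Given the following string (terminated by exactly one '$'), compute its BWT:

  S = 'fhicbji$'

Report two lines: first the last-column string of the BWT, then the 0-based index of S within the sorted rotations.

Answer: ici$fjhb
3

Derivation:
All 8 rotations (rotation i = S[i:]+S[:i]):
  rot[0] = fhicbji$
  rot[1] = hicbji$f
  rot[2] = icbji$fh
  rot[3] = cbji$fhi
  rot[4] = bji$fhic
  rot[5] = ji$fhicb
  rot[6] = i$fhicbj
  rot[7] = $fhicbji
Sorted (with $ < everything):
  sorted[0] = $fhicbji  (last char: 'i')
  sorted[1] = bji$fhic  (last char: 'c')
  sorted[2] = cbji$fhi  (last char: 'i')
  sorted[3] = fhicbji$  (last char: '$')
  sorted[4] = hicbji$f  (last char: 'f')
  sorted[5] = i$fhicbj  (last char: 'j')
  sorted[6] = icbji$fh  (last char: 'h')
  sorted[7] = ji$fhicb  (last char: 'b')
Last column: ici$fjhb
Original string S is at sorted index 3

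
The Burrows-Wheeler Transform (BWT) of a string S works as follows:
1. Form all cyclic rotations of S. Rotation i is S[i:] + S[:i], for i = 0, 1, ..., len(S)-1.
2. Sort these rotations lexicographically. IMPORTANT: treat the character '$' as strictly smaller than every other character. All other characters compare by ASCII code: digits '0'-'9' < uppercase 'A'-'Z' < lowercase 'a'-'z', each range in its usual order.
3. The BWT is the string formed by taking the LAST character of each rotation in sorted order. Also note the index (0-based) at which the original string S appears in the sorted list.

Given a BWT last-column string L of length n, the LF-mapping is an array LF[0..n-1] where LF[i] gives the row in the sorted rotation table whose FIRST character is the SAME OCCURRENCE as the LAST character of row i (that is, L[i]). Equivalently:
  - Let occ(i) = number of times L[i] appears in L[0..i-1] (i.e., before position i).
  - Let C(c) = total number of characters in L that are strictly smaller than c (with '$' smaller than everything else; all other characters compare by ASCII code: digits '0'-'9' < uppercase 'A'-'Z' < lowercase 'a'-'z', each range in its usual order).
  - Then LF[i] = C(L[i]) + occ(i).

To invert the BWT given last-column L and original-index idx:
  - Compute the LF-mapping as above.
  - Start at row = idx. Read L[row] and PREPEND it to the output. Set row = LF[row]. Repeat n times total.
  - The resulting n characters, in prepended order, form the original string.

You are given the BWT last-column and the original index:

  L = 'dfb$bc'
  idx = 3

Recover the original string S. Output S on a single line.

Answer: cfbbd$

Derivation:
LF mapping: 4 5 1 0 2 3
Walk LF starting at row 3, prepending L[row]:
  step 1: row=3, L[3]='$', prepend. Next row=LF[3]=0
  step 2: row=0, L[0]='d', prepend. Next row=LF[0]=4
  step 3: row=4, L[4]='b', prepend. Next row=LF[4]=2
  step 4: row=2, L[2]='b', prepend. Next row=LF[2]=1
  step 5: row=1, L[1]='f', prepend. Next row=LF[1]=5
  step 6: row=5, L[5]='c', prepend. Next row=LF[5]=3
Reversed output: cfbbd$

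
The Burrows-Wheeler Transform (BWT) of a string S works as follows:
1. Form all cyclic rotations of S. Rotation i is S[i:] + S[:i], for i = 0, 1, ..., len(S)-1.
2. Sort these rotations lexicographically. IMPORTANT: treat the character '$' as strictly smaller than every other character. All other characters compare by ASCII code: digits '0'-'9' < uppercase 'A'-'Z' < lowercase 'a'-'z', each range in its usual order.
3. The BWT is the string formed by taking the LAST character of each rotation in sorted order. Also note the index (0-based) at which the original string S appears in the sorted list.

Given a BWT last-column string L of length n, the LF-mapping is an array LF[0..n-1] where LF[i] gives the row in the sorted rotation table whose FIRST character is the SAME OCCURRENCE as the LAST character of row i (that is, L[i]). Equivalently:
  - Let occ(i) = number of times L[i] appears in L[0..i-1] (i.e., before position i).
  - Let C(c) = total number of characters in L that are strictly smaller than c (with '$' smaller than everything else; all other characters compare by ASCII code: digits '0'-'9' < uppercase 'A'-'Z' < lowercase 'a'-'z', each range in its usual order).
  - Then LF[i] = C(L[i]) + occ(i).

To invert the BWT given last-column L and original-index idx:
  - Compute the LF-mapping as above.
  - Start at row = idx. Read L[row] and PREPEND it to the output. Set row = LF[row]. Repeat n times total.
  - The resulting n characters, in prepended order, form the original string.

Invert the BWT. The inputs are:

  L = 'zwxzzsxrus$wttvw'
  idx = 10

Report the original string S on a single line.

LF mapping: 13 8 11 14 15 2 12 1 6 3 0 9 4 5 7 10
Walk LF starting at row 10, prepending L[row]:
  step 1: row=10, L[10]='$', prepend. Next row=LF[10]=0
  step 2: row=0, L[0]='z', prepend. Next row=LF[0]=13
  step 3: row=13, L[13]='t', prepend. Next row=LF[13]=5
  step 4: row=5, L[5]='s', prepend. Next row=LF[5]=2
  step 5: row=2, L[2]='x', prepend. Next row=LF[2]=11
  step 6: row=11, L[11]='w', prepend. Next row=LF[11]=9
  step 7: row=9, L[9]='s', prepend. Next row=LF[9]=3
  step 8: row=3, L[3]='z', prepend. Next row=LF[3]=14
  step 9: row=14, L[14]='v', prepend. Next row=LF[14]=7
  step 10: row=7, L[7]='r', prepend. Next row=LF[7]=1
  step 11: row=1, L[1]='w', prepend. Next row=LF[1]=8
  step 12: row=8, L[8]='u', prepend. Next row=LF[8]=6
  step 13: row=6, L[6]='x', prepend. Next row=LF[6]=12
  step 14: row=12, L[12]='t', prepend. Next row=LF[12]=4
  step 15: row=4, L[4]='z', prepend. Next row=LF[4]=15
  step 16: row=15, L[15]='w', prepend. Next row=LF[15]=10
Reversed output: wztxuwrvzswxstz$

Answer: wztxuwrvzswxstz$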